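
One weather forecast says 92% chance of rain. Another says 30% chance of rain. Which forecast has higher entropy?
30% forecast

Treat each forecast as a Bernoulli distribution. Binary entropy is maximized at p=0.5 and falls off symmetrically toward 0 or 1. The 30% forecast is closer to 50%, so it is more uncertain. H(92%) ≈ 0.402 bits, H(30%) ≈ 0.881 bits.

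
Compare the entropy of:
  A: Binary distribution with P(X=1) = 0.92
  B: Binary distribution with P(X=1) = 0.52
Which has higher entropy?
B

For binary distributions, entropy is maximized at p=0.5 and decreases as p moves toward 0 or 1.

H(A) = H(0.92) = 0.4022 bits
H(B) = H(0.52) = 0.9988 bits

Distribution B (p=0.52) is closer to uniform (p=0.5), so it has higher entropy.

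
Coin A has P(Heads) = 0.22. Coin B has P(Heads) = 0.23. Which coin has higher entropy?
B

For binary distributions, entropy is maximized at p=0.5 and decreases as p moves toward 0 or 1.

H(A) = H(0.22) = 0.7602 bits
H(B) = H(0.23) = 0.7780 bits

Distribution B (p=0.23) is closer to uniform (p=0.5), so it has higher entropy.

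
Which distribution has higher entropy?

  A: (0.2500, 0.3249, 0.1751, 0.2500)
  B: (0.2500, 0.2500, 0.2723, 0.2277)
B

Both distributions are close to uniform, making this a harder comparison.

H(A) = 1.9671 bits
H(B) = 1.9971 bits

The distribution closer to uniform has higher entropy.
Answer: B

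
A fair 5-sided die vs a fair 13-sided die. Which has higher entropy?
13-sided die

Both are uniform distributions; for uniform over n outcomes, H = log₂(n). H(5-sided) = log₂(5) = 2.322 bits and H(13-sided) = log₂(13) = 3.700 bits. More outcomes in a uniform distribution means higher entropy.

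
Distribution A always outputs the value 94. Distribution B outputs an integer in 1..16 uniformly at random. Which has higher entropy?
B

A is deterministic, so H(A) = 0. B is uniform over 16 outcomes, so H(B) = log₂(16) = 4.000 bits. Any distribution with genuine randomness has higher entropy than a deterministic one.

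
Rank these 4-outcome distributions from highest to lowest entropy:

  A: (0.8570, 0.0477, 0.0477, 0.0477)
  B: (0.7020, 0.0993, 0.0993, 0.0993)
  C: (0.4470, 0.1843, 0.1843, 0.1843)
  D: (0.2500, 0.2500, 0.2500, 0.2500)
D > C > B > A

Key insight: Entropy is maximized by uniform distributions and minimized by concentrated distributions.

Entropies:
  H(A) = 0.8187 bits
  H(B) = 1.3512 bits
  H(C) = 1.8684 bits
  H(D) = 2.0000 bits

Ranking: D > C > B > A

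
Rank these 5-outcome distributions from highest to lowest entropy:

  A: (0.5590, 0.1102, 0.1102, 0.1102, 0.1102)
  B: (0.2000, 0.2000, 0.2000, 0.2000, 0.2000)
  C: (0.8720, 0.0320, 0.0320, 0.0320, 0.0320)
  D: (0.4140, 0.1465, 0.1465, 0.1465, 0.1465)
B > D > A > C

Key insight: Entropy is maximized by uniform distributions and minimized by concentrated distributions.

Entropies:
  H(A) = 1.8719 bits
  H(B) = 2.3219 bits
  H(C) = 0.8079 bits
  H(D) = 2.1506 bits

Ranking: B > D > A > C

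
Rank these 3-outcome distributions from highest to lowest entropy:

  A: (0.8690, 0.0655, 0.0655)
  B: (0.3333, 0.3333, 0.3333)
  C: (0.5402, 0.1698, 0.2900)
B > C > A

Key insight: Entropy is maximized by uniform distributions and minimized by concentrated distributions.

- Uniform distributions have maximum entropy log₂(3) = 1.5850 bits
- The more "peaked" or concentrated a distribution, the lower its entropy

Entropies:
  H(A) = 0.6912 bits
  H(B) = 1.5850 bits
  H(C) = 1.4322 bits

Ranking: B > C > A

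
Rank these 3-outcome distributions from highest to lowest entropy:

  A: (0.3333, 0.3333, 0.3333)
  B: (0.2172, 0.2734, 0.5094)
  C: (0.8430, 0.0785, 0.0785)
A > B > C

Key insight: Entropy is maximized by uniform distributions and minimized by concentrated distributions.

- Uniform distributions have maximum entropy log₂(3) = 1.5850 bits
- The more "peaked" or concentrated a distribution, the lower its entropy

Entropies:
  H(A) = 1.5850 bits
  H(B) = 1.4857 bits
  H(C) = 0.7841 bits

Ranking: A > B > C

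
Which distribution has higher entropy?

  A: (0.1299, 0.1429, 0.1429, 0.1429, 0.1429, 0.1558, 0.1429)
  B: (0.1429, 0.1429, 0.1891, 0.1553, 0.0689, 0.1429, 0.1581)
A

Both distributions are close to uniform, making this a harder comparison.

H(A) = 2.8057 bits
H(B) = 2.7615 bits

The distribution closer to uniform has higher entropy.
Answer: A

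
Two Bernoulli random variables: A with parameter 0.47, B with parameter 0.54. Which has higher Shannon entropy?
A

For binary distributions, entropy is maximized at p=0.5 and decreases as p moves toward 0 or 1.

H(A) = H(0.47) = 0.9974 bits
H(B) = H(0.54) = 0.9954 bits

Distribution A (p=0.47) is closer to uniform (p=0.5), so it has higher entropy.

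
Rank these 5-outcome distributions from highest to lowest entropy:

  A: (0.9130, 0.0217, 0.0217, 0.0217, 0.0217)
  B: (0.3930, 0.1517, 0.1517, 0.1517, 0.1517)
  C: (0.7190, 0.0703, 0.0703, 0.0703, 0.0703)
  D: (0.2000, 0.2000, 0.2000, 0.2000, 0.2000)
D > B > C > A

Key insight: Entropy is maximized by uniform distributions and minimized by concentrated distributions.

Entropies:
  H(A) = 0.6004 bits
  H(B) = 2.1807 bits
  H(C) = 1.4188 bits
  H(D) = 2.3219 bits

Ranking: D > B > C > A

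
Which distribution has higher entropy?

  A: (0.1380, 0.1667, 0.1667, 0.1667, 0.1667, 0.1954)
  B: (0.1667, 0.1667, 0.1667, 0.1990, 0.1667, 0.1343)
A

Both distributions are close to uniform, making this a harder comparison.

H(A) = 2.5778 bits
H(B) = 2.5759 bits

The distribution closer to uniform has higher entropy.
Answer: A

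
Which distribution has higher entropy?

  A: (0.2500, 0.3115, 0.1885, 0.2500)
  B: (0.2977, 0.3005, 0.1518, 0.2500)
A

Both distributions are close to uniform, making this a harder comparison.

H(A) = 1.9779 bits
H(B) = 1.9545 bits

The distribution closer to uniform has higher entropy.
Answer: A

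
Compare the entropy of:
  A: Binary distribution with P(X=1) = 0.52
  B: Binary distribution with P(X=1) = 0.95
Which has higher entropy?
A

For binary distributions, entropy is maximized at p=0.5 and decreases as p moves toward 0 or 1.

H(A) = H(0.52) = 0.9988 bits
H(B) = H(0.95) = 0.2864 bits

Distribution A (p=0.52) is closer to uniform (p=0.5), so it has higher entropy.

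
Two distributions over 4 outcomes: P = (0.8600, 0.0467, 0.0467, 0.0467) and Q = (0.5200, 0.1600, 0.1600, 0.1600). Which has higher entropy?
Q

P is highly concentrated on one outcome (86%), making it nearly deterministic. Q spreads its mass more evenly (max 52%). The more spread-out distribution has higher entropy: H(P) ≈ 0.806 bits, H(Q) ≈ 1.760 bits.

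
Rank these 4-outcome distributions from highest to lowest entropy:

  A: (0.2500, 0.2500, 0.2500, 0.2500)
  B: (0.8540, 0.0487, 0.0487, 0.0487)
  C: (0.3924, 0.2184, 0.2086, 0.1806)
A > C > B

Key insight: Entropy is maximized by uniform distributions and minimized by concentrated distributions.

- Uniform distributions have maximum entropy log₂(4) = 2.0000 bits
- The more "peaked" or concentrated a distribution, the lower its entropy

Entropies:
  H(A) = 2.0000 bits
  H(B) = 0.8311 bits
  H(C) = 1.9266 bits

Ranking: A > C > B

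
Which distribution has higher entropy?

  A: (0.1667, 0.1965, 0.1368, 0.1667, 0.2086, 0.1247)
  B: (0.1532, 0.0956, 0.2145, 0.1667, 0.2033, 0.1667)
A

Both distributions are close to uniform, making this a harder comparison.

H(A) = 2.5618 bits
H(B) = 2.5438 bits

The distribution closer to uniform has higher entropy.
Answer: A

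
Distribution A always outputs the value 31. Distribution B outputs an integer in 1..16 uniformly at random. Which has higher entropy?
B

A is deterministic, so H(A) = 0. B is uniform over 16 outcomes, so H(B) = log₂(16) = 4.000 bits. Any distribution with genuine randomness has higher entropy than a deterministic one.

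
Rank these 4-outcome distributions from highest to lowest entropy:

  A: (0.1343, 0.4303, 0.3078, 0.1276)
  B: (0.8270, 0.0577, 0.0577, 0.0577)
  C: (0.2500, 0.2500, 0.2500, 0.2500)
C > A > B

Key insight: Entropy is maximized by uniform distributions and minimized by concentrated distributions.

- Uniform distributions have maximum entropy log₂(4) = 2.0000 bits
- The more "peaked" or concentrated a distribution, the lower its entropy

Entropies:
  H(A) = 1.8148 bits
  H(B) = 0.9387 bits
  H(C) = 2.0000 bits

Ranking: C > A > B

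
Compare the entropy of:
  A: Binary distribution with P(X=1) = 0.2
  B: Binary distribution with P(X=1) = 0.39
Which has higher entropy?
B

For binary distributions, entropy is maximized at p=0.5 and decreases as p moves toward 0 or 1.

H(A) = H(0.2) = 0.7219 bits
H(B) = H(0.39) = 0.9648 bits

Distribution B (p=0.39) is closer to uniform (p=0.5), so it has higher entropy.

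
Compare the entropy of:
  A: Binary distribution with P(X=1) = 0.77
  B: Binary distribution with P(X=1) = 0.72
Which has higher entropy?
B

For binary distributions, entropy is maximized at p=0.5 and decreases as p moves toward 0 or 1.

H(A) = H(0.77) = 0.7780 bits
H(B) = H(0.72) = 0.8555 bits

Distribution B (p=0.72) is closer to uniform (p=0.5), so it has higher entropy.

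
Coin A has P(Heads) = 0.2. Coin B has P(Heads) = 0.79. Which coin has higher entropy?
B

For binary distributions, entropy is maximized at p=0.5 and decreases as p moves toward 0 or 1.

H(A) = H(0.2) = 0.7219 bits
H(B) = H(0.79) = 0.7415 bits

Distribution B (p=0.79) is closer to uniform (p=0.5), so it has higher entropy.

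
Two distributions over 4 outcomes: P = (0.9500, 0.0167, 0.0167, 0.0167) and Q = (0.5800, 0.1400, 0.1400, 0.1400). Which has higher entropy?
Q

P is highly concentrated on one outcome (95%), making it nearly deterministic. Q spreads its mass more evenly (max 58%). The more spread-out distribution has higher entropy: H(P) ≈ 0.366 bits, H(Q) ≈ 1.647 bits.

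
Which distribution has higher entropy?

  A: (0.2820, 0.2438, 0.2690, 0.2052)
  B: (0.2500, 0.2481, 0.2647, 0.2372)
B

Both distributions are close to uniform, making this a harder comparison.

H(A) = 1.9898 bits
H(B) = 1.9989 bits

The distribution closer to uniform has higher entropy.
Answer: B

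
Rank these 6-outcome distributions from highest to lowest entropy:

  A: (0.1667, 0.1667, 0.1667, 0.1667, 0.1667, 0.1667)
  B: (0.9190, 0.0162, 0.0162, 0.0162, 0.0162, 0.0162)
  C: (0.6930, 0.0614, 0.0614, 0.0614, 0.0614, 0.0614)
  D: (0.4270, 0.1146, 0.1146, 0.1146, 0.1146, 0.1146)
A > D > C > B

Key insight: Entropy is maximized by uniform distributions and minimized by concentrated distributions.

Entropies:
  H(A) = 2.5850 bits
  H(B) = 0.5938 bits
  H(C) = 1.6025 bits
  H(D) = 2.3150 bits

Ranking: A > D > C > B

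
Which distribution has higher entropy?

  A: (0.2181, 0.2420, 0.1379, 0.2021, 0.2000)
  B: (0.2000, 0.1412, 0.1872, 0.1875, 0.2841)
A

Both distributions are close to uniform, making this a harder comparison.

H(A) = 2.2992 bits
H(B) = 2.2843 bits

The distribution closer to uniform has higher entropy.
Answer: A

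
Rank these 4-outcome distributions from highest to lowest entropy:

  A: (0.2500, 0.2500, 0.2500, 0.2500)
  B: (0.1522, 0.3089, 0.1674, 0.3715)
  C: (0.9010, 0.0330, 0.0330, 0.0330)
A > B > C

Key insight: Entropy is maximized by uniform distributions and minimized by concentrated distributions.

- Uniform distributions have maximum entropy log₂(4) = 2.0000 bits
- The more "peaked" or concentrated a distribution, the lower its entropy

Entropies:
  H(A) = 2.0000 bits
  H(B) = 1.8993 bits
  H(C) = 0.6227 bits

Ranking: A > B > C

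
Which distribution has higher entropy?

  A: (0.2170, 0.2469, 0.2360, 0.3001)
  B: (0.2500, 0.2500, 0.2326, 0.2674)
B

Both distributions are close to uniform, making this a harder comparison.

H(A) = 1.9893 bits
H(B) = 1.9982 bits

The distribution closer to uniform has higher entropy.
Answer: B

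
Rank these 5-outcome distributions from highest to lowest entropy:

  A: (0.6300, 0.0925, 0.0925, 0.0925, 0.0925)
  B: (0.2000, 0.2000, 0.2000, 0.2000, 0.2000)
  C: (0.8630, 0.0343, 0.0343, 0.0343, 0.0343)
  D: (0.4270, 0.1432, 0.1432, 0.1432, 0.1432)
B > D > A > C

Key insight: Entropy is maximized by uniform distributions and minimized by concentrated distributions.

Entropies:
  H(A) = 1.6907 bits
  H(B) = 2.3219 bits
  H(C) = 0.8503 bits
  H(D) = 2.1306 bits

Ranking: B > D > A > C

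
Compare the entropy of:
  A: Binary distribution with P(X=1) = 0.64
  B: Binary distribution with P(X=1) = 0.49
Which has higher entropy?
B

For binary distributions, entropy is maximized at p=0.5 and decreases as p moves toward 0 or 1.

H(A) = H(0.64) = 0.9427 bits
H(B) = H(0.49) = 0.9997 bits

Distribution B (p=0.49) is closer to uniform (p=0.5), so it has higher entropy.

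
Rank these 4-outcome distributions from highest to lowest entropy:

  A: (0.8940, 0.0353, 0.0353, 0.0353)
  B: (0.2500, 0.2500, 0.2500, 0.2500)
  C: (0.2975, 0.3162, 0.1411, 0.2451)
B > C > A

Key insight: Entropy is maximized by uniform distributions and minimized by concentrated distributions.

- Uniform distributions have maximum entropy log₂(4) = 2.0000 bits
- The more "peaked" or concentrated a distribution, the lower its entropy

Entropies:
  H(A) = 0.6557 bits
  H(B) = 2.0000 bits
  H(C) = 1.9415 bits

Ranking: B > C > A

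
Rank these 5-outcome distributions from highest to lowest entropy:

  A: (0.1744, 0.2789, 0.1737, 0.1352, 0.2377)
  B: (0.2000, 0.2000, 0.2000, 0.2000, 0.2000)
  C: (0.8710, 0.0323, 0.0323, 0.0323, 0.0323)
B > A > C

Key insight: Entropy is maximized by uniform distributions and minimized by concentrated distributions.

- Uniform distributions have maximum entropy log₂(5) = 2.3219 bits
- The more "peaked" or concentrated a distribution, the lower its entropy

Entropies:
  H(A) = 2.2749 bits
  H(B) = 2.3219 bits
  H(C) = 0.8127 bits

Ranking: B > A > C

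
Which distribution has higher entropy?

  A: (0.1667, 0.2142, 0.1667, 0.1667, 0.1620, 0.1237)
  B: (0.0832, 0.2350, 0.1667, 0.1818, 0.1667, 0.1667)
A

Both distributions are close to uniform, making this a harder comparison.

H(A) = 2.5671 bits
H(B) = 2.5291 bits

The distribution closer to uniform has higher entropy.
Answer: A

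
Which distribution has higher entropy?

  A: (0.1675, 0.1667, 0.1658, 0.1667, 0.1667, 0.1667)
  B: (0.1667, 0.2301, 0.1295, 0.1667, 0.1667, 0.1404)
A

Both distributions are close to uniform, making this a harder comparison.

H(A) = 2.5850 bits
H(B) = 2.5598 bits

The distribution closer to uniform has higher entropy.
Answer: A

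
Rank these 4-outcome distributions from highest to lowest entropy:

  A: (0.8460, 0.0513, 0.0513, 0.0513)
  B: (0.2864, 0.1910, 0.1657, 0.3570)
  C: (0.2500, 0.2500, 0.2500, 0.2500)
C > B > A

Key insight: Entropy is maximized by uniform distributions and minimized by concentrated distributions.

- Uniform distributions have maximum entropy log₂(4) = 2.0000 bits
- The more "peaked" or concentrated a distribution, the lower its entropy

Entropies:
  H(A) = 0.8638 bits
  H(B) = 1.9330 bits
  H(C) = 2.0000 bits

Ranking: C > B > A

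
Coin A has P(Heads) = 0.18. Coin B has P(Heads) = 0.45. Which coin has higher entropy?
B

For binary distributions, entropy is maximized at p=0.5 and decreases as p moves toward 0 or 1.

H(A) = H(0.18) = 0.6801 bits
H(B) = H(0.45) = 0.9928 bits

Distribution B (p=0.45) is closer to uniform (p=0.5), so it has higher entropy.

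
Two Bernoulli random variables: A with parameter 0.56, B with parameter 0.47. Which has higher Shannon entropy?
B

For binary distributions, entropy is maximized at p=0.5 and decreases as p moves toward 0 or 1.

H(A) = H(0.56) = 0.9896 bits
H(B) = H(0.47) = 0.9974 bits

Distribution B (p=0.47) is closer to uniform (p=0.5), so it has higher entropy.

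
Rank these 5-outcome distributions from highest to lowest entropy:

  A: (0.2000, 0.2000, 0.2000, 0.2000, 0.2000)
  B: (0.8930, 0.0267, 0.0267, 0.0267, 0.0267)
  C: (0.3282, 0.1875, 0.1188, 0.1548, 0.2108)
A > C > B

Key insight: Entropy is maximized by uniform distributions and minimized by concentrated distributions.

- Uniform distributions have maximum entropy log₂(5) = 2.3219 bits
- The more "peaked" or concentrated a distribution, the lower its entropy

Entropies:
  H(A) = 2.3219 bits
  H(B) = 0.7048 bits
  H(C) = 2.2355 bits

Ranking: A > C > B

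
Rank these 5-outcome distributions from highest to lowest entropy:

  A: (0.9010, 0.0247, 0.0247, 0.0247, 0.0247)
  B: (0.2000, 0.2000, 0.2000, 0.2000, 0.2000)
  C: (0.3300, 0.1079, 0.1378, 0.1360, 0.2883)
B > C > A

Key insight: Entropy is maximized by uniform distributions and minimized by concentrated distributions.

- Uniform distributions have maximum entropy log₂(5) = 2.3219 bits
- The more "peaked" or concentrated a distribution, the lower its entropy

Entropies:
  H(A) = 0.6638 bits
  H(B) = 2.3219 bits
  H(C) = 2.1772 bits

Ranking: B > C > A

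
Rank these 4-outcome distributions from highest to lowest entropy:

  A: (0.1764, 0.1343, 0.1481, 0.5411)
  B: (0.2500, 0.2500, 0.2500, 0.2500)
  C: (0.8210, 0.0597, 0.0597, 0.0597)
B > A > C

Key insight: Entropy is maximized by uniform distributions and minimized by concentrated distributions.

- Uniform distributions have maximum entropy log₂(4) = 2.0000 bits
- The more "peaked" or concentrated a distribution, the lower its entropy

Entropies:
  H(A) = 1.7181 bits
  H(B) = 2.0000 bits
  H(C) = 0.9616 bits

Ranking: B > A > C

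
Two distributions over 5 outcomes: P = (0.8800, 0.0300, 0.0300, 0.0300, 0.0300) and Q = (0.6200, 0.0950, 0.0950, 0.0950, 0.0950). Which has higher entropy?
Q

P is highly concentrated on one outcome (88%), making it nearly deterministic. Q spreads its mass more evenly (max 62%). The more spread-out distribution has higher entropy: H(P) ≈ 0.769 bits, H(Q) ≈ 1.718 bits.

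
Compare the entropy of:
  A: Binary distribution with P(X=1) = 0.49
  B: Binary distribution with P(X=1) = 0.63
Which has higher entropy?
A

For binary distributions, entropy is maximized at p=0.5 and decreases as p moves toward 0 or 1.

H(A) = H(0.49) = 0.9997 bits
H(B) = H(0.63) = 0.9507 bits

Distribution A (p=0.49) is closer to uniform (p=0.5), so it has higher entropy.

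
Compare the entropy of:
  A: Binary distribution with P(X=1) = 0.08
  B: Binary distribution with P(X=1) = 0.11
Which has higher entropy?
B

For binary distributions, entropy is maximized at p=0.5 and decreases as p moves toward 0 or 1.

H(A) = H(0.08) = 0.4022 bits
H(B) = H(0.11) = 0.4999 bits

Distribution B (p=0.11) is closer to uniform (p=0.5), so it has higher entropy.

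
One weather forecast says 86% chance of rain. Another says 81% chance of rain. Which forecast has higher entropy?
81% forecast

Treat each forecast as a Bernoulli distribution. Binary entropy is maximized at p=0.5 and falls off symmetrically toward 0 or 1. The 81% forecast is closer to 50%, so it is more uncertain. H(86%) ≈ 0.584 bits, H(81%) ≈ 0.701 bits.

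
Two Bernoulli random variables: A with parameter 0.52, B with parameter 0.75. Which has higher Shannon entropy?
A

For binary distributions, entropy is maximized at p=0.5 and decreases as p moves toward 0 or 1.

H(A) = H(0.52) = 0.9988 bits
H(B) = H(0.75) = 0.8113 bits

Distribution A (p=0.52) is closer to uniform (p=0.5), so it has higher entropy.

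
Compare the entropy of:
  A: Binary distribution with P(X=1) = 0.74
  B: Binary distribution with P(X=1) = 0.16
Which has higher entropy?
A

For binary distributions, entropy is maximized at p=0.5 and decreases as p moves toward 0 or 1.

H(A) = H(0.74) = 0.8267 bits
H(B) = H(0.16) = 0.6343 bits

Distribution A (p=0.74) is closer to uniform (p=0.5), so it has higher entropy.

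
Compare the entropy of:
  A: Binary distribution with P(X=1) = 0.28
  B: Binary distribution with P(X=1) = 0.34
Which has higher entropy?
B

For binary distributions, entropy is maximized at p=0.5 and decreases as p moves toward 0 or 1.

H(A) = H(0.28) = 0.8555 bits
H(B) = H(0.34) = 0.9248 bits

Distribution B (p=0.34) is closer to uniform (p=0.5), so it has higher entropy.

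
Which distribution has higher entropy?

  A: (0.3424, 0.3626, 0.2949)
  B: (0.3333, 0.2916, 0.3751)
A

Both distributions are close to uniform, making this a harder comparison.

H(A) = 1.5797 bits
H(B) = 1.5774 bits

The distribution closer to uniform has higher entropy.
Answer: A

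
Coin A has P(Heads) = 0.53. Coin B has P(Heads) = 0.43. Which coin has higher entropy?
A

For binary distributions, entropy is maximized at p=0.5 and decreases as p moves toward 0 or 1.

H(A) = H(0.53) = 0.9974 bits
H(B) = H(0.43) = 0.9858 bits

Distribution A (p=0.53) is closer to uniform (p=0.5), so it has higher entropy.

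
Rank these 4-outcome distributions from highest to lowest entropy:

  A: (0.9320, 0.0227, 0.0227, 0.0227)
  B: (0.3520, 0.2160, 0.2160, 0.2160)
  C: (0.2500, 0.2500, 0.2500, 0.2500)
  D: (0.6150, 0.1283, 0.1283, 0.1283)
C > B > D > A

Key insight: Entropy is maximized by uniform distributions and minimized by concentrated distributions.

Entropies:
  H(A) = 0.4662 bits
  H(B) = 1.9629 bits
  H(C) = 2.0000 bits
  H(D) = 1.5717 bits

Ranking: C > B > D > A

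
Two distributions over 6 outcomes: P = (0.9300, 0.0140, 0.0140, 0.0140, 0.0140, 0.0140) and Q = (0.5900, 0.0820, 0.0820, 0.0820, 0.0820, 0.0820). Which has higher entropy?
Q

P is highly concentrated on one outcome (93%), making it nearly deterministic. Q spreads its mass more evenly (max 59%). The more spread-out distribution has higher entropy: H(P) ≈ 0.528 bits, H(Q) ≈ 1.928 bits.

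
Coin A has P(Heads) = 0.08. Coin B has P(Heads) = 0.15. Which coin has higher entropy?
B

For binary distributions, entropy is maximized at p=0.5 and decreases as p moves toward 0 or 1.

H(A) = H(0.08) = 0.4022 bits
H(B) = H(0.15) = 0.6098 bits

Distribution B (p=0.15) is closer to uniform (p=0.5), so it has higher entropy.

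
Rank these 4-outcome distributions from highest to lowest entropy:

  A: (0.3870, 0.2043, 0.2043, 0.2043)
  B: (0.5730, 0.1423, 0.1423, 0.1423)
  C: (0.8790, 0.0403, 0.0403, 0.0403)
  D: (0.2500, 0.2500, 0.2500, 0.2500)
D > A > B > C

Key insight: Entropy is maximized by uniform distributions and minimized by concentrated distributions.

Entropies:
  H(A) = 1.9344 bits
  H(B) = 1.6613 bits
  H(C) = 0.7240 bits
  H(D) = 2.0000 bits

Ranking: D > A > B > C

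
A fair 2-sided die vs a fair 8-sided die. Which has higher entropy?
8-sided die

Both are uniform distributions; for uniform over n outcomes, H = log₂(n). H(2-sided) = log₂(2) = 1.000 bits and H(8-sided) = log₂(8) = 3.000 bits. More outcomes in a uniform distribution means higher entropy.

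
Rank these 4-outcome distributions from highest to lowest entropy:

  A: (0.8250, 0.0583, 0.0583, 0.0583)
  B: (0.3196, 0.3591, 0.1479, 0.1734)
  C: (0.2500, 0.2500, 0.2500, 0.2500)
C > B > A

Key insight: Entropy is maximized by uniform distributions and minimized by concentrated distributions.

- Uniform distributions have maximum entropy log₂(4) = 2.0000 bits
- The more "peaked" or concentrated a distribution, the lower its entropy

Entropies:
  H(A) = 0.9464 bits
  H(B) = 1.9026 bits
  H(C) = 2.0000 bits

Ranking: C > B > A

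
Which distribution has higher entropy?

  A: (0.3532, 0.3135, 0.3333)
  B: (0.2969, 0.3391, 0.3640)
A

Both distributions are close to uniform, making this a harder comparison.

H(A) = 1.5833 bits
H(B) = 1.5799 bits

The distribution closer to uniform has higher entropy.
Answer: A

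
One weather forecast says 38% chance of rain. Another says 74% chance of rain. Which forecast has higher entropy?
38% forecast

Treat each forecast as a Bernoulli distribution. Binary entropy is maximized at p=0.5 and falls off symmetrically toward 0 or 1. The 38% forecast is closer to 50%, so it is more uncertain. H(38%) ≈ 0.958 bits, H(74%) ≈ 0.827 bits.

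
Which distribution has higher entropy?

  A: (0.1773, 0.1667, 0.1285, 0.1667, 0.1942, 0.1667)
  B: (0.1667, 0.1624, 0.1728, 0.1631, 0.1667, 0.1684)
B

Both distributions are close to uniform, making this a harder comparison.

H(A) = 2.5745 bits
H(B) = 2.5847 bits

The distribution closer to uniform has higher entropy.
Answer: B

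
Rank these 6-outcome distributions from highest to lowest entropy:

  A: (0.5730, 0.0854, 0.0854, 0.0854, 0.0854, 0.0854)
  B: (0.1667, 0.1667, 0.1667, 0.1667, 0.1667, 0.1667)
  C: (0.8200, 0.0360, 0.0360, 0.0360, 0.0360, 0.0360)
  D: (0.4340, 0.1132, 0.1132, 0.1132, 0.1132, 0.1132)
B > D > A > C

Key insight: Entropy is maximized by uniform distributions and minimized by concentrated distributions.

Entropies:
  H(A) = 1.9760 bits
  H(B) = 2.5850 bits
  H(C) = 1.0980 bits
  H(D) = 2.3016 bits

Ranking: B > D > A > C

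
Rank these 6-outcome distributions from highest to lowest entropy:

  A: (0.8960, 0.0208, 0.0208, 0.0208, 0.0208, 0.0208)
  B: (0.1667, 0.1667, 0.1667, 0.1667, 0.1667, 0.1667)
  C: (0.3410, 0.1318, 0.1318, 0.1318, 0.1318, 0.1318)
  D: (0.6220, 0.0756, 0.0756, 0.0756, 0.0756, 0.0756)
B > C > D > A

Key insight: Entropy is maximized by uniform distributions and minimized by concentrated distributions.

Entropies:
  H(A) = 0.7230 bits
  H(B) = 2.5850 bits
  H(C) = 2.4559 bits
  H(D) = 1.8343 bits

Ranking: B > C > D > A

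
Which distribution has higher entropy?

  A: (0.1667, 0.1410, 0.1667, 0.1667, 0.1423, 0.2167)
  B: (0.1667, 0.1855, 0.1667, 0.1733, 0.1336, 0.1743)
B

Both distributions are close to uniform, making this a harder comparison.

H(A) = 2.5693 bits
H(B) = 2.5780 bits

The distribution closer to uniform has higher entropy.
Answer: B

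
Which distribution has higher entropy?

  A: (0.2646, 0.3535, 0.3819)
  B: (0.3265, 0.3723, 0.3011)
B

Both distributions are close to uniform, making this a harder comparison.

H(A) = 1.5682 bits
H(B) = 1.5794 bits

The distribution closer to uniform has higher entropy.
Answer: B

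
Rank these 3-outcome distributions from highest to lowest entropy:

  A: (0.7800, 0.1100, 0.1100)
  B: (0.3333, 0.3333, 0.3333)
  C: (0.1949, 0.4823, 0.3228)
B > C > A

Key insight: Entropy is maximized by uniform distributions and minimized by concentrated distributions.

- Uniform distributions have maximum entropy log₂(3) = 1.5850 bits
- The more "peaked" or concentrated a distribution, the lower its entropy

Entropies:
  H(A) = 0.9802 bits
  H(B) = 1.5850 bits
  H(C) = 1.4937 bits

Ranking: B > C > A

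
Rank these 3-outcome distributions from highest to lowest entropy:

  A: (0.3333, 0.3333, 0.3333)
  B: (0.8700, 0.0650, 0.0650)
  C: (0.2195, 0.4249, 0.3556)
A > C > B

Key insight: Entropy is maximized by uniform distributions and minimized by concentrated distributions.

- Uniform distributions have maximum entropy log₂(3) = 1.5850 bits
- The more "peaked" or concentrated a distribution, the lower its entropy

Entropies:
  H(A) = 1.5850 bits
  H(B) = 0.6874 bits
  H(C) = 1.5353 bits

Ranking: A > C > B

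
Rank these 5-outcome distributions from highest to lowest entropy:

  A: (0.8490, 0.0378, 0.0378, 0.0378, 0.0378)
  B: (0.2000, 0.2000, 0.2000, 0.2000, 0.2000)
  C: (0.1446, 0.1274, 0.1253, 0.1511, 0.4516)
B > C > A

Key insight: Entropy is maximized by uniform distributions and minimized by concentrated distributions.

- Uniform distributions have maximum entropy log₂(5) = 2.3219 bits
- The more "peaked" or concentrated a distribution, the lower its entropy

Entropies:
  H(A) = 0.9143 bits
  H(B) = 2.3219 bits
  H(C) = 2.0875 bits

Ranking: B > C > A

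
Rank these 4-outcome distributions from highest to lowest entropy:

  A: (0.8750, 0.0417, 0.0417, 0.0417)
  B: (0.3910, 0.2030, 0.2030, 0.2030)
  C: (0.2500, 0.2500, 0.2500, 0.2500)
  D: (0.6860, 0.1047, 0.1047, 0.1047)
C > B > D > A

Key insight: Entropy is maximized by uniform distributions and minimized by concentrated distributions.

Entropies:
  H(A) = 0.7417 bits
  H(B) = 1.9307 bits
  H(C) = 2.0000 bits
  H(D) = 1.3954 bits

Ranking: C > B > D > A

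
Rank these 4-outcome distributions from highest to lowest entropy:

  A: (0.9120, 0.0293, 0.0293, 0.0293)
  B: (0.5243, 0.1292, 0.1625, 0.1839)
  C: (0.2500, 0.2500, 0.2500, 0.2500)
C > B > A

Key insight: Entropy is maximized by uniform distributions and minimized by concentrated distributions.

- Uniform distributions have maximum entropy log₂(4) = 2.0000 bits
- The more "peaked" or concentrated a distribution, the lower its entropy

Entropies:
  H(A) = 0.5692 bits
  H(B) = 1.7452 bits
  H(C) = 2.0000 bits

Ranking: C > B > A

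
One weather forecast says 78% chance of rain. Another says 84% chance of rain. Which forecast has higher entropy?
78% forecast

Treat each forecast as a Bernoulli distribution. Binary entropy is maximized at p=0.5 and falls off symmetrically toward 0 or 1. The 78% forecast is closer to 50%, so it is more uncertain. H(78%) ≈ 0.760 bits, H(84%) ≈ 0.634 bits.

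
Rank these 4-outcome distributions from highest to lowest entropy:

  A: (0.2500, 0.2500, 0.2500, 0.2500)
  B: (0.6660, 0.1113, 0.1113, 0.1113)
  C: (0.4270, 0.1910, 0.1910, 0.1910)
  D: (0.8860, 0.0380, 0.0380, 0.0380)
A > C > B > D

Key insight: Entropy is maximized by uniform distributions and minimized by concentrated distributions.

Entropies:
  H(A) = 2.0000 bits
  H(B) = 1.4483 bits
  H(C) = 1.8928 bits
  H(D) = 0.6926 bits

Ranking: A > C > B > D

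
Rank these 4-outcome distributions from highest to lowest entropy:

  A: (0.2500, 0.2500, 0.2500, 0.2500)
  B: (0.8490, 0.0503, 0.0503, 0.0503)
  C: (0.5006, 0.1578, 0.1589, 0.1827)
A > C > B

Key insight: Entropy is maximized by uniform distributions and minimized by concentrated distributions.

- Uniform distributions have maximum entropy log₂(4) = 2.0000 bits
- The more "peaked" or concentrated a distribution, the lower its entropy

Entropies:
  H(A) = 2.0000 bits
  H(B) = 0.8517 bits
  H(C) = 1.7898 bits

Ranking: A > C > B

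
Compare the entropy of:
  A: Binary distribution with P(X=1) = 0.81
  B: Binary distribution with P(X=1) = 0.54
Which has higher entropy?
B

For binary distributions, entropy is maximized at p=0.5 and decreases as p moves toward 0 or 1.

H(A) = H(0.81) = 0.7015 bits
H(B) = H(0.54) = 0.9954 bits

Distribution B (p=0.54) is closer to uniform (p=0.5), so it has higher entropy.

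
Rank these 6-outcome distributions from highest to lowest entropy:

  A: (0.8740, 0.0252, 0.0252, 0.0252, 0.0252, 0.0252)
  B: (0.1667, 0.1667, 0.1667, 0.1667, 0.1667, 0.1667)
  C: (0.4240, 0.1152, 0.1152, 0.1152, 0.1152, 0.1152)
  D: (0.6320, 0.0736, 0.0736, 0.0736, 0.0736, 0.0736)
B > C > D > A

Key insight: Entropy is maximized by uniform distributions and minimized by concentrated distributions.

Entropies:
  H(A) = 0.8389 bits
  H(B) = 2.5850 bits
  H(C) = 2.3207 bits
  H(D) = 1.8036 bits

Ranking: B > C > D > A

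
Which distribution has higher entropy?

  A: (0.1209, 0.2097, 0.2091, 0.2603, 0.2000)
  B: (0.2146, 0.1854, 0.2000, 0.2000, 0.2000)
B

Both distributions are close to uniform, making this a harder comparison.

H(A) = 2.2830 bits
H(B) = 2.3204 bits

The distribution closer to uniform has higher entropy.
Answer: B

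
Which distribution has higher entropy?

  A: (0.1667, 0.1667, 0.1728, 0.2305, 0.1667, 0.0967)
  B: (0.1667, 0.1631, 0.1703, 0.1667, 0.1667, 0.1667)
B

Both distributions are close to uniform, making this a harder comparison.

H(A) = 2.5440 bits
H(B) = 2.5849 bits

The distribution closer to uniform has higher entropy.
Answer: B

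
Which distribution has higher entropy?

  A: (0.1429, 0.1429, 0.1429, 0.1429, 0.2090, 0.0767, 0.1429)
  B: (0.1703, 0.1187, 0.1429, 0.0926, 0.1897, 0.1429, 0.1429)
B

Both distributions are close to uniform, making this a harder comparison.

H(A) = 2.7615 bits
H(B) = 2.7760 bits

The distribution closer to uniform has higher entropy.
Answer: B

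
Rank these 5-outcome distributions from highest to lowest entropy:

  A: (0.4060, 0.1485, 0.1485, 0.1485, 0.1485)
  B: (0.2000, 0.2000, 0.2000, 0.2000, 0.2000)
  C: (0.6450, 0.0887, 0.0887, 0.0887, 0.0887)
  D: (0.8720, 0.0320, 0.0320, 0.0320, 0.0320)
B > A > C > D

Key insight: Entropy is maximized by uniform distributions and minimized by concentrated distributions.

Entropies:
  H(A) = 2.1624 bits
  H(B) = 2.3219 bits
  H(C) = 1.6485 bits
  H(D) = 0.8079 bits

Ranking: B > A > C > D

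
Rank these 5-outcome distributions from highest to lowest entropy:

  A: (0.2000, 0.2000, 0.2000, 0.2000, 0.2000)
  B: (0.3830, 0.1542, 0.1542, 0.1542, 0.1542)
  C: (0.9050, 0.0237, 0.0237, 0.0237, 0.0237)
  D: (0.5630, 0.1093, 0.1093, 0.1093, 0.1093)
A > B > D > C

Key insight: Entropy is maximized by uniform distributions and minimized by concentrated distributions.

Entropies:
  H(A) = 2.3219 bits
  H(B) = 2.1941 bits
  H(C) = 0.6429 bits
  H(D) = 1.8625 bits

Ranking: A > B > D > C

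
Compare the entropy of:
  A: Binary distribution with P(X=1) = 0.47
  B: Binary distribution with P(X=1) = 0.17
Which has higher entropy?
A

For binary distributions, entropy is maximized at p=0.5 and decreases as p moves toward 0 or 1.

H(A) = H(0.47) = 0.9974 bits
H(B) = H(0.17) = 0.6577 bits

Distribution A (p=0.47) is closer to uniform (p=0.5), so it has higher entropy.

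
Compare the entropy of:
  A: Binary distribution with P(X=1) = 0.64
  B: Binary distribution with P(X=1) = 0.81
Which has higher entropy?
A

For binary distributions, entropy is maximized at p=0.5 and decreases as p moves toward 0 or 1.

H(A) = H(0.64) = 0.9427 bits
H(B) = H(0.81) = 0.7015 bits

Distribution A (p=0.64) is closer to uniform (p=0.5), so it has higher entropy.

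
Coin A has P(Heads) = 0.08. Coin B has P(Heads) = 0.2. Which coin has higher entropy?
B

For binary distributions, entropy is maximized at p=0.5 and decreases as p moves toward 0 or 1.

H(A) = H(0.08) = 0.4022 bits
H(B) = H(0.2) = 0.7219 bits

Distribution B (p=0.2) is closer to uniform (p=0.5), so it has higher entropy.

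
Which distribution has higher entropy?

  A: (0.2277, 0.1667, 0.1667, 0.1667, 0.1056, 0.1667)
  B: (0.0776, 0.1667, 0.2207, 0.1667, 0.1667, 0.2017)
A

Both distributions are close to uniform, making this a harder comparison.

H(A) = 2.5519 bits
H(B) = 2.5256 bits

The distribution closer to uniform has higher entropy.
Answer: A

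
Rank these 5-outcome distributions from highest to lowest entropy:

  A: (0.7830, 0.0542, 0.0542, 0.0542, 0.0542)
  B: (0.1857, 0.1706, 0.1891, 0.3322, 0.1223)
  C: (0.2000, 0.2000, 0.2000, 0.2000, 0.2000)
C > B > A

Key insight: Entropy is maximized by uniform distributions and minimized by concentrated distributions.

- Uniform distributions have maximum entropy log₂(5) = 2.3219 bits
- The more "peaked" or concentrated a distribution, the lower its entropy

Entropies:
  H(A) = 1.1887 bits
  H(B) = 2.2397 bits
  H(C) = 2.3219 bits

Ranking: C > B > A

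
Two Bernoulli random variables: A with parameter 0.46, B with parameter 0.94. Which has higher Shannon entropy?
A

For binary distributions, entropy is maximized at p=0.5 and decreases as p moves toward 0 or 1.

H(A) = H(0.46) = 0.9954 bits
H(B) = H(0.94) = 0.3274 bits

Distribution A (p=0.46) is closer to uniform (p=0.5), so it has higher entropy.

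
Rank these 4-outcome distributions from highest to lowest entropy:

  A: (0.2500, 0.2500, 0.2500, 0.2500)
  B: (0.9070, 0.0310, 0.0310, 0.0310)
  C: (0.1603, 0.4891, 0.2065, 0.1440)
A > C > B

Key insight: Entropy is maximized by uniform distributions and minimized by concentrated distributions.

- Uniform distributions have maximum entropy log₂(4) = 2.0000 bits
- The more "peaked" or concentrated a distribution, the lower its entropy

Entropies:
  H(A) = 2.0000 bits
  H(B) = 0.5938 bits
  H(C) = 1.8007 bits

Ranking: A > C > B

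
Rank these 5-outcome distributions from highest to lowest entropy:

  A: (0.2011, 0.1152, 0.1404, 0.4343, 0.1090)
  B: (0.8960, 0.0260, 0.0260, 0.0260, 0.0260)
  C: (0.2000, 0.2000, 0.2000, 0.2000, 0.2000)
C > A > B

Key insight: Entropy is maximized by uniform distributions and minimized by concentrated distributions.

- Uniform distributions have maximum entropy log₂(5) = 2.3219 bits
- The more "peaked" or concentrated a distribution, the lower its entropy

Entropies:
  H(A) = 2.0932 bits
  H(B) = 0.6895 bits
  H(C) = 2.3219 bits

Ranking: C > A > B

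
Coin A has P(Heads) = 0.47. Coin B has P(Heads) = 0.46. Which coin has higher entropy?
A

For binary distributions, entropy is maximized at p=0.5 and decreases as p moves toward 0 or 1.

H(A) = H(0.47) = 0.9974 bits
H(B) = H(0.46) = 0.9954 bits

Distribution A (p=0.47) is closer to uniform (p=0.5), so it has higher entropy.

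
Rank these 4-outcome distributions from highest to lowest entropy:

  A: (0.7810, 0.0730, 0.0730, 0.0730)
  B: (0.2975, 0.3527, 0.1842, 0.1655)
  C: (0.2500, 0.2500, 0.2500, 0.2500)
C > B > A

Key insight: Entropy is maximized by uniform distributions and minimized by concentrated distributions.

- Uniform distributions have maximum entropy log₂(4) = 2.0000 bits
- The more "peaked" or concentrated a distribution, the lower its entropy

Entropies:
  H(A) = 1.1054 bits
  H(B) = 1.9298 bits
  H(C) = 2.0000 bits

Ranking: C > B > A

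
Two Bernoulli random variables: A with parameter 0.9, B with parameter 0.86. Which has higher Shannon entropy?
B

For binary distributions, entropy is maximized at p=0.5 and decreases as p moves toward 0 or 1.

H(A) = H(0.9) = 0.4690 bits
H(B) = H(0.86) = 0.5842 bits

Distribution B (p=0.86) is closer to uniform (p=0.5), so it has higher entropy.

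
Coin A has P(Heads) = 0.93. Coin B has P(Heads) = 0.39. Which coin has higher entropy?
B

For binary distributions, entropy is maximized at p=0.5 and decreases as p moves toward 0 or 1.

H(A) = H(0.93) = 0.3659 bits
H(B) = H(0.39) = 0.9648 bits

Distribution B (p=0.39) is closer to uniform (p=0.5), so it has higher entropy.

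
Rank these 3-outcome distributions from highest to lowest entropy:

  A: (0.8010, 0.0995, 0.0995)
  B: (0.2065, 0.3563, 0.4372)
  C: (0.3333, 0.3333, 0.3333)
C > B > A

Key insight: Entropy is maximized by uniform distributions and minimized by concentrated distributions.

- Uniform distributions have maximum entropy log₂(3) = 1.5850 bits
- The more "peaked" or concentrated a distribution, the lower its entropy

Entropies:
  H(A) = 0.9189 bits
  H(B) = 1.5223 bits
  H(C) = 1.5850 bits

Ranking: C > B > A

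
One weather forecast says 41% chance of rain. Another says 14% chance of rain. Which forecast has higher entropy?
41% forecast

Treat each forecast as a Bernoulli distribution. Binary entropy is maximized at p=0.5 and falls off symmetrically toward 0 or 1. The 41% forecast is closer to 50%, so it is more uncertain. H(41%) ≈ 0.977 bits, H(14%) ≈ 0.584 bits.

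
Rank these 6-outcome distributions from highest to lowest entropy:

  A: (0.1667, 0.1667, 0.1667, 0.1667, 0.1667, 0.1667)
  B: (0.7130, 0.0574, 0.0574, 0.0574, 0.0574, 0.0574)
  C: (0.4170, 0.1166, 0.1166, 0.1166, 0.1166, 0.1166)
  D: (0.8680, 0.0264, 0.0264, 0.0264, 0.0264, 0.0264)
A > C > B > D

Key insight: Entropy is maximized by uniform distributions and minimized by concentrated distributions.

Entropies:
  H(A) = 2.5850 bits
  H(B) = 1.5312 bits
  H(C) = 2.3337 bits
  H(D) = 0.8694 bits

Ranking: A > C > B > D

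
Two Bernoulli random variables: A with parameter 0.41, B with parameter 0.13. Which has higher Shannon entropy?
A

For binary distributions, entropy is maximized at p=0.5 and decreases as p moves toward 0 or 1.

H(A) = H(0.41) = 0.9765 bits
H(B) = H(0.13) = 0.5574 bits

Distribution A (p=0.41) is closer to uniform (p=0.5), so it has higher entropy.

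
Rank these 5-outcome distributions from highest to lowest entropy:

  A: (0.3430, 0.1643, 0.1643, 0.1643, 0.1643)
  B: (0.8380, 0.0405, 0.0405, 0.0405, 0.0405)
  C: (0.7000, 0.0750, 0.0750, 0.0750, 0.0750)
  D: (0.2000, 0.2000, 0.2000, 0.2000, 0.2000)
D > A > C > B

Key insight: Entropy is maximized by uniform distributions and minimized by concentrated distributions.

Entropies:
  H(A) = 2.2417 bits
  H(B) = 0.9631 bits
  H(C) = 1.4813 bits
  H(D) = 2.3219 bits

Ranking: D > A > C > B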